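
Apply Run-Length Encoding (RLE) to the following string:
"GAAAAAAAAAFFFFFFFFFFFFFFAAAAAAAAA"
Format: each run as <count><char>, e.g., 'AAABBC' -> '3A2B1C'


Scanning runs left to right:
  i=0: run of 'G' x 1 -> '1G'
  i=1: run of 'A' x 9 -> '9A'
  i=10: run of 'F' x 14 -> '14F'
  i=24: run of 'A' x 9 -> '9A'

RLE = 1G9A14F9A


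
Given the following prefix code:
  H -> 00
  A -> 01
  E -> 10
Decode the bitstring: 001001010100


Decoding step by step:
Bits 00 -> H
Bits 10 -> E
Bits 01 -> A
Bits 01 -> A
Bits 01 -> A
Bits 00 -> H


Decoded message: HEAAAH


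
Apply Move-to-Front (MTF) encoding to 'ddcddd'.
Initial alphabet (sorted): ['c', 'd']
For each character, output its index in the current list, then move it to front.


MTF encoding:
'd': index 1 in ['c', 'd'] -> ['d', 'c']
'd': index 0 in ['d', 'c'] -> ['d', 'c']
'c': index 1 in ['d', 'c'] -> ['c', 'd']
'd': index 1 in ['c', 'd'] -> ['d', 'c']
'd': index 0 in ['d', 'c'] -> ['d', 'c']
'd': index 0 in ['d', 'c'] -> ['d', 'c']


Output: [1, 0, 1, 1, 0, 0]


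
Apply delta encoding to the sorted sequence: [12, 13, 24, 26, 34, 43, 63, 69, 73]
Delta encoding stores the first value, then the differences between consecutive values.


First value: 12
Deltas:
  13 - 12 = 1
  24 - 13 = 11
  26 - 24 = 2
  34 - 26 = 8
  43 - 34 = 9
  63 - 43 = 20
  69 - 63 = 6
  73 - 69 = 4


Delta encoded: [12, 1, 11, 2, 8, 9, 20, 6, 4]


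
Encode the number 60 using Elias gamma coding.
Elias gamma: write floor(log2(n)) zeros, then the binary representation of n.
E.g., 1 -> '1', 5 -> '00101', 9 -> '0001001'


num_bits = floor(log2(60)) + 1 = 6
leading_zeros = num_bits - 1 = 5
binary(60) = 111100

Elias gamma(60) = '00000' + '111100' = 00000111100 (11 bits)


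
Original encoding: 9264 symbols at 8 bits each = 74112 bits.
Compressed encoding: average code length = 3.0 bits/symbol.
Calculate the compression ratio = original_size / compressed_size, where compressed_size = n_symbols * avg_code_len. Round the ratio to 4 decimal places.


original_size = n_symbols * orig_bits = 9264 * 8 = 74112 bits
compressed_size = n_symbols * avg_code_len = 9264 * 3.0 = 27792.0 bits
ratio = original_size / compressed_size = 74112 / 27792.0 = 2.6667

Compression ratio = 2.6667


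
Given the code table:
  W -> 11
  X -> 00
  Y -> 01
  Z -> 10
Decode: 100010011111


Decoding:
10 -> Z
00 -> X
10 -> Z
01 -> Y
11 -> W
11 -> W


Result: ZXZYWW


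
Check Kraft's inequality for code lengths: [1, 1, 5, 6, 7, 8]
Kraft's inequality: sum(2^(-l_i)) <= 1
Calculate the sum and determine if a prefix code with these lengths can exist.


Sum = 2^(-1) + 2^(-1) + 2^(-5) + 2^(-6) + 2^(-7) + 2^(-8)
    = 0.5 + 0.5 + 0.03125 + 0.015625 + 0.0078125 + 0.00390625
    = 271/256 = 1.05859375
Since 1.05859375 > 1, Kraft's inequality is NOT satisfied.
A prefix code with these lengths CANNOT exist.

Kraft sum = 1.05859375. Not satisfied.


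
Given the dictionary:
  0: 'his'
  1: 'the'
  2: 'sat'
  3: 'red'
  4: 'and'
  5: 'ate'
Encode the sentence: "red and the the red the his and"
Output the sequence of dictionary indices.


Look up each word in the dictionary:
  'red' -> 3
  'and' -> 4
  'the' -> 1
  'the' -> 1
  'red' -> 3
  'the' -> 1
  'his' -> 0
  'and' -> 4

Encoded: [3, 4, 1, 1, 3, 1, 0, 4]


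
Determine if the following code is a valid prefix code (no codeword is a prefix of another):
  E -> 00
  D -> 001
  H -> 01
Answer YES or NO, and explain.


Checking each pair (does one codeword prefix another?):
  E='00' vs D='001': prefix -- VIOLATION

NO -- this is NOT a valid prefix code. E (00) is a prefix of D (001).


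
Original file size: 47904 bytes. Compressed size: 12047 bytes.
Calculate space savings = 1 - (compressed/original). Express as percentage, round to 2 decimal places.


ratio = compressed/original = 12047/47904 = 0.251482
savings = 1 - ratio = 1 - 0.251482 = 0.748518
as a percentage: 0.748518 * 100 = 74.85%

Space savings = 1 - 12047/47904 = 74.85%


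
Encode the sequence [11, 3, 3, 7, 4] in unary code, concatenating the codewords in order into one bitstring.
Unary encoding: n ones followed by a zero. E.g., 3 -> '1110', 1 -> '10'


Encode each number as n ones followed by a terminating 0:
  11 -> 111111111110 (12 bits)
  3 -> 1110 (4 bits)
  3 -> 1110 (4 bits)
  7 -> 11111110 (8 bits)
  4 -> 11110 (5 bits)
Total length = 12 + 4 + 4 + 8 + 5 = 33 bits.

Unary([11, 3, 3, 7, 4]) = 111111111110111011101111111011110 (33 bits)


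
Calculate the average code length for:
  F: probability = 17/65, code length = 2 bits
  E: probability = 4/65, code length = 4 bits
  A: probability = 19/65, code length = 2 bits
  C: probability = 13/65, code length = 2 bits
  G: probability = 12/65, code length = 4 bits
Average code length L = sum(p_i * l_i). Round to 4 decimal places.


Weighted contributions p_i * l_i:
  F: (17/65) * 2 = 34/65
  E: (4/65) * 4 = 16/65
  A: (19/65) * 2 = 38/65
  C: (13/65) * 2 = 26/65
  G: (12/65) * 4 = 48/65
Sum = (34 + 16 + 38 + 26 + 48)/65 = 162/65

L = 162/65 = 2.4923 bits/symbol


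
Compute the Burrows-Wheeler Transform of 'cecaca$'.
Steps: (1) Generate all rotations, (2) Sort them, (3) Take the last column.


Rotations (sorted):
  0: $cecaca -> last char: a
  1: a$cecac -> last char: c
  2: aca$cec -> last char: c
  3: ca$ceca -> last char: a
  4: caca$ce -> last char: e
  5: cecaca$ -> last char: $
  6: ecaca$c -> last char: c


BWT = accae$c


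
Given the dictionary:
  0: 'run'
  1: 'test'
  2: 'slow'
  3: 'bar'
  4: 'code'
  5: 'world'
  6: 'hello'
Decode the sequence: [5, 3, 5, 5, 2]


Look up each index in the dictionary:
  5 -> 'world'
  3 -> 'bar'
  5 -> 'world'
  5 -> 'world'
  2 -> 'slow'

Decoded: "world bar world world slow"


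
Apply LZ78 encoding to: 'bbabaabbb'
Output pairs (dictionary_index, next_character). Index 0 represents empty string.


LZ78 encoding steps:
Dictionary: {0: ''}
Step 1: w='' (idx 0), next='b' -> output (0, 'b'), add 'b' as idx 1
Step 2: w='b' (idx 1), next='a' -> output (1, 'a'), add 'ba' as idx 2
Step 3: w='ba' (idx 2), next='a' -> output (2, 'a'), add 'baa' as idx 3
Step 4: w='b' (idx 1), next='b' -> output (1, 'b'), add 'bb' as idx 4
Step 5: w='b' (idx 1), end of input -> output (1, '')


Encoded: [(0, 'b'), (1, 'a'), (2, 'a'), (1, 'b'), (1, '')]


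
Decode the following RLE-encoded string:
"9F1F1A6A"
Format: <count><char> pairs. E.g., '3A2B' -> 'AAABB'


Expanding each <count><char> pair:
  9F -> 'FFFFFFFFF'
  1F -> 'F'
  1A -> 'A'
  6A -> 'AAAAAA'

Decoded = FFFFFFFFFFAAAAAAA


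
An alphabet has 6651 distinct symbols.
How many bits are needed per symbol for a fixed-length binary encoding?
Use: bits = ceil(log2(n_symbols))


log2(6651) = 12.6994
Bracket: 2^12 = 4096 < 6651 <= 2^13 = 8192
So ceil(log2(6651)) = 13

bits = ceil(log2(6651)) = ceil(12.6994) = 13 bits


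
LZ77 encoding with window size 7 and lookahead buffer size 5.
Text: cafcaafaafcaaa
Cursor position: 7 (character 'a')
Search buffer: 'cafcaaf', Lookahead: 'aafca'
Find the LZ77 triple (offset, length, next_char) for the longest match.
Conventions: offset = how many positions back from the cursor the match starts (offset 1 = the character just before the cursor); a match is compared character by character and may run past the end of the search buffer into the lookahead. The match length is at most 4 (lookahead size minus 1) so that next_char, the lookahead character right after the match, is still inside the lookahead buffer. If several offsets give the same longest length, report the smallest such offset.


Try each offset into the search buffer:
  offset=1 (pos 6, char 'f'): match length 0
  offset=2 (pos 5, char 'a'): match length 1
  offset=3 (pos 4, char 'a'): match length 3
  offset=4 (pos 3, char 'c'): match length 0
  offset=5 (pos 2, char 'f'): match length 0
  offset=6 (pos 1, char 'a'): match length 1
  offset=7 (pos 0, char 'c'): match length 0
Longest match has length 3 at offset 3.
next_char = character at position 7 + 3 = 10 -> 'c'

Best match: offset=3, length=3 (matching 'aaf' starting at position 4)
LZ77 triple: (3, 3, 'c')


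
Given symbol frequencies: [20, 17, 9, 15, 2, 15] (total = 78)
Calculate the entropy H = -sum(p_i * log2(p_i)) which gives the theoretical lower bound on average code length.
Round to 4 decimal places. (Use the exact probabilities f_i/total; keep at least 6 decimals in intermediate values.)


Per-symbol terms -p_i * log2(p_i) with p_i = f_i/78:
  p = 20/78 = 0.256410: log2(p) = -1.963474, -p*log2(p) = 0.503455
  p = 17/78 = 0.217949: log2(p) = -2.197939, -p*log2(p) = 0.479038
  p = 9/78 = 0.115385: log2(p) = -3.115477, -p*log2(p) = 0.359478
  p = 15/78 = 0.192308: log2(p) = -2.378512, -p*log2(p) = 0.457406
  p = 2/78 = 0.025641: log2(p) = -5.285402, -p*log2(p) = 0.135523
  p = 15/78 = 0.192308: log2(p) = -2.378512, -p*log2(p) = 0.457406
H = 0.503455 + 0.479038 + 0.359478 + 0.457406 + 0.135523 + 0.457406 = 2.392306

H = 2.3923 bits/symbol


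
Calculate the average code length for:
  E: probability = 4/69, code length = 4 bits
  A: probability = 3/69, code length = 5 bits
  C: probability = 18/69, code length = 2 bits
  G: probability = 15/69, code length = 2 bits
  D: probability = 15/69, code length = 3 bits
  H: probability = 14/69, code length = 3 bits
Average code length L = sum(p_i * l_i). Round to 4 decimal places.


Weighted contributions p_i * l_i:
  E: (4/69) * 4 = 16/69
  A: (3/69) * 5 = 15/69
  C: (18/69) * 2 = 36/69
  G: (15/69) * 2 = 30/69
  D: (15/69) * 3 = 45/69
  H: (14/69) * 3 = 42/69
Sum = (16 + 15 + 36 + 30 + 45 + 42)/69 = 184/69

L = 184/69 = 2.6667 bits/symbol


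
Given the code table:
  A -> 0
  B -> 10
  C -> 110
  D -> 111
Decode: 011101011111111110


Decoding:
0 -> A
111 -> D
0 -> A
10 -> B
111 -> D
111 -> D
111 -> D
10 -> B


Result: ADABDDDB


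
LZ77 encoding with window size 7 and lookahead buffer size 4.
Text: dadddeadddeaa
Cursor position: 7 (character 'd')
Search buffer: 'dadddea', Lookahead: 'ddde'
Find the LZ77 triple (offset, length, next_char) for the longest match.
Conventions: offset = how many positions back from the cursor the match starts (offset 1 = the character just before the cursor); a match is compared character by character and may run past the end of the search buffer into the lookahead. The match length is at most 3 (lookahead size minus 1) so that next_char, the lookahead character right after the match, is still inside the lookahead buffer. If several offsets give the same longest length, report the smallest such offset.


Try each offset into the search buffer:
  offset=1 (pos 6, char 'a'): match length 0
  offset=2 (pos 5, char 'e'): match length 0
  offset=3 (pos 4, char 'd'): match length 1
  offset=4 (pos 3, char 'd'): match length 2
  offset=5 (pos 2, char 'd'): match length 3
  offset=6 (pos 1, char 'a'): match length 0
  offset=7 (pos 0, char 'd'): match length 1
Longest match has length 3 at offset 5.
next_char = character at position 7 + 3 = 10 -> 'e'

Best match: offset=5, length=3 (matching 'ddd' starting at position 2)
LZ77 triple: (5, 3, 'e')


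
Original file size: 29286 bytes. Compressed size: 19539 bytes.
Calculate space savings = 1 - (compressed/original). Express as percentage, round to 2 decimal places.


ratio = compressed/original = 19539/29286 = 0.667179
savings = 1 - ratio = 1 - 0.667179 = 0.332821
as a percentage: 0.332821 * 100 = 33.28%

Space savings = 1 - 19539/29286 = 33.28%


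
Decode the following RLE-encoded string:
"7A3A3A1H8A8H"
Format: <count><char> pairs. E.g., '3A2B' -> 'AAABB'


Expanding each <count><char> pair:
  7A -> 'AAAAAAA'
  3A -> 'AAA'
  3A -> 'AAA'
  1H -> 'H'
  8A -> 'AAAAAAAA'
  8H -> 'HHHHHHHH'

Decoded = AAAAAAAAAAAAAHAAAAAAAAHHHHHHHH


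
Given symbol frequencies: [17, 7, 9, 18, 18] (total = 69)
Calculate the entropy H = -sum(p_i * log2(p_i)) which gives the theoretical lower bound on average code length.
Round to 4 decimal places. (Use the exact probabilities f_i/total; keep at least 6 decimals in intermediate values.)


Per-symbol terms -p_i * log2(p_i) with p_i = f_i/69:
  p = 17/69 = 0.246377: log2(p) = -2.021062, -p*log2(p) = 0.497943
  p = 7/69 = 0.101449: log2(p) = -3.301170, -p*log2(p) = 0.334901
  p = 9/69 = 0.130435: log2(p) = -2.938599, -p*log2(p) = 0.383296
  p = 18/69 = 0.260870: log2(p) = -1.938599, -p*log2(p) = 0.505722
  p = 18/69 = 0.260870: log2(p) = -1.938599, -p*log2(p) = 0.505722
H = 0.497943 + 0.334901 + 0.383296 + 0.505722 + 0.505722 = 2.227584

H = 2.2276 bits/symbol


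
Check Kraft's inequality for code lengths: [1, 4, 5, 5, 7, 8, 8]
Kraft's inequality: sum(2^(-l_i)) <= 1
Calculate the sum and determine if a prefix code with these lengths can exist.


Sum = 2^(-1) + 2^(-4) + 2^(-5) + 2^(-5) + 2^(-7) + 2^(-8) + 2^(-8)
    = 0.5 + 0.0625 + 0.03125 + 0.03125 + 0.0078125 + 0.00390625 + 0.00390625
    = 164/256 = 0.640625
Since 0.640625 <= 1, Kraft's inequality IS satisfied.
A prefix code with these lengths CAN exist.

Kraft sum = 0.640625. Satisfied.


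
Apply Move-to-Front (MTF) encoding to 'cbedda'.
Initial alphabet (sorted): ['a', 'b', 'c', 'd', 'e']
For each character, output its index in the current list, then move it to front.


MTF encoding:
'c': index 2 in ['a', 'b', 'c', 'd', 'e'] -> ['c', 'a', 'b', 'd', 'e']
'b': index 2 in ['c', 'a', 'b', 'd', 'e'] -> ['b', 'c', 'a', 'd', 'e']
'e': index 4 in ['b', 'c', 'a', 'd', 'e'] -> ['e', 'b', 'c', 'a', 'd']
'd': index 4 in ['e', 'b', 'c', 'a', 'd'] -> ['d', 'e', 'b', 'c', 'a']
'd': index 0 in ['d', 'e', 'b', 'c', 'a'] -> ['d', 'e', 'b', 'c', 'a']
'a': index 4 in ['d', 'e', 'b', 'c', 'a'] -> ['a', 'd', 'e', 'b', 'c']


Output: [2, 2, 4, 4, 0, 4]


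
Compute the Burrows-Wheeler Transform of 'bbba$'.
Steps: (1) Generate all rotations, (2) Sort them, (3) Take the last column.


Rotations (sorted):
  0: $bbba -> last char: a
  1: a$bbb -> last char: b
  2: ba$bb -> last char: b
  3: bba$b -> last char: b
  4: bbba$ -> last char: $


BWT = abbb$


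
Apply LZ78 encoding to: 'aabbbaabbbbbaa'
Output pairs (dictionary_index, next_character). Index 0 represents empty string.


LZ78 encoding steps:
Dictionary: {0: ''}
Step 1: w='' (idx 0), next='a' -> output (0, 'a'), add 'a' as idx 1
Step 2: w='a' (idx 1), next='b' -> output (1, 'b'), add 'ab' as idx 2
Step 3: w='' (idx 0), next='b' -> output (0, 'b'), add 'b' as idx 3
Step 4: w='b' (idx 3), next='a' -> output (3, 'a'), add 'ba' as idx 4
Step 5: w='ab' (idx 2), next='b' -> output (2, 'b'), add 'abb' as idx 5
Step 6: w='b' (idx 3), next='b' -> output (3, 'b'), add 'bb' as idx 6
Step 7: w='ba' (idx 4), next='a' -> output (4, 'a'), add 'baa' as idx 7


Encoded: [(0, 'a'), (1, 'b'), (0, 'b'), (3, 'a'), (2, 'b'), (3, 'b'), (4, 'a')]


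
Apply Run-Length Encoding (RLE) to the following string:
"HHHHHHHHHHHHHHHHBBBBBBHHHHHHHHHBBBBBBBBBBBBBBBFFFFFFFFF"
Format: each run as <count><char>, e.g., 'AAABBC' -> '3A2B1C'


Scanning runs left to right:
  i=0: run of 'H' x 16 -> '16H'
  i=16: run of 'B' x 6 -> '6B'
  i=22: run of 'H' x 9 -> '9H'
  i=31: run of 'B' x 15 -> '15B'
  i=46: run of 'F' x 9 -> '9F'

RLE = 16H6B9H15B9F


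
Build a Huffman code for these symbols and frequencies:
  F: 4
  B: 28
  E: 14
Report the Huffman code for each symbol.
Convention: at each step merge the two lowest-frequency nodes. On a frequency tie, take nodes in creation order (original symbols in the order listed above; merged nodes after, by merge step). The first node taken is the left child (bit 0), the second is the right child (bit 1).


Huffman tree construction:
Step 1: Merge F(4) + E(14) = 18
Step 2: Merge (F+E)(18) + B(28) = 46
Read each symbol's code off the tree from the root (left child = 0, right child = 1).

Codes:
  F: 00 (length 2)
  B: 1 (length 1)
  E: 01 (length 2)
Average code length: 64/46 = 1.3913 bits/symbol


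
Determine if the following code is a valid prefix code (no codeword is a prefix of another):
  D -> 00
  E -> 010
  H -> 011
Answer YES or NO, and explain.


Checking each pair (does one codeword prefix another?):
  D='00' vs E='010': no prefix
  D='00' vs H='011': no prefix
  E='010' vs D='00': no prefix
  E='010' vs H='011': no prefix
  H='011' vs D='00': no prefix
  H='011' vs E='010': no prefix
No violation found over all pairs.

YES -- this is a valid prefix code. No codeword is a prefix of any other codeword.


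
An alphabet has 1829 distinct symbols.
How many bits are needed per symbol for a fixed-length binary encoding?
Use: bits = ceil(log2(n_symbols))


log2(1829) = 10.8368
Bracket: 2^10 = 1024 < 1829 <= 2^11 = 2048
So ceil(log2(1829)) = 11

bits = ceil(log2(1829)) = ceil(10.8368) = 11 bits


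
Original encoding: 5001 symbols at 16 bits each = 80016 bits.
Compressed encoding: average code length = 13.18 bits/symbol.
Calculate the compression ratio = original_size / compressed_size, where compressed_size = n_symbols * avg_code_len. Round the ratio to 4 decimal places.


original_size = n_symbols * orig_bits = 5001 * 16 = 80016 bits
compressed_size = n_symbols * avg_code_len = 5001 * 13.18 = 65913.18 bits
ratio = original_size / compressed_size = 80016 / 65913.18 = 1.214

Compression ratio = 1.214


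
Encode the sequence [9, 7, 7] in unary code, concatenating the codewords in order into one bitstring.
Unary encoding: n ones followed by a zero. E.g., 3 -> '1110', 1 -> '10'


Encode each number as n ones followed by a terminating 0:
  9 -> 1111111110 (10 bits)
  7 -> 11111110 (8 bits)
  7 -> 11111110 (8 bits)
Total length = 10 + 8 + 8 = 26 bits.

Unary([9, 7, 7]) = 11111111101111111011111110 (26 bits)


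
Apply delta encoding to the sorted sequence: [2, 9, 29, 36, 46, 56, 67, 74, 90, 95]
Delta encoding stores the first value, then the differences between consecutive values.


First value: 2
Deltas:
  9 - 2 = 7
  29 - 9 = 20
  36 - 29 = 7
  46 - 36 = 10
  56 - 46 = 10
  67 - 56 = 11
  74 - 67 = 7
  90 - 74 = 16
  95 - 90 = 5


Delta encoded: [2, 7, 20, 7, 10, 10, 11, 7, 16, 5]


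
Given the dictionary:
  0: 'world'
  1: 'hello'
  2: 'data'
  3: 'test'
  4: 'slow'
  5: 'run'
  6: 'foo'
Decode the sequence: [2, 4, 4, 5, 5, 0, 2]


Look up each index in the dictionary:
  2 -> 'data'
  4 -> 'slow'
  4 -> 'slow'
  5 -> 'run'
  5 -> 'run'
  0 -> 'world'
  2 -> 'data'

Decoded: "data slow slow run run world data"


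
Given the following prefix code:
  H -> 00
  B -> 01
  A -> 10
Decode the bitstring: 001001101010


Decoding step by step:
Bits 00 -> H
Bits 10 -> A
Bits 01 -> B
Bits 10 -> A
Bits 10 -> A
Bits 10 -> A


Decoded message: HABAAA


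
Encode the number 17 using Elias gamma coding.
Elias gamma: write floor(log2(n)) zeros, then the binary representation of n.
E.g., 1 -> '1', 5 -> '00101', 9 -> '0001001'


num_bits = floor(log2(17)) + 1 = 5
leading_zeros = num_bits - 1 = 4
binary(17) = 10001

Elias gamma(17) = '0000' + '10001' = 000010001 (9 bits)


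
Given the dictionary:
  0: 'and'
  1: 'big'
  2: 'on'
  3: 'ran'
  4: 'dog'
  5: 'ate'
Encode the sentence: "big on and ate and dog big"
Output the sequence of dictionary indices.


Look up each word in the dictionary:
  'big' -> 1
  'on' -> 2
  'and' -> 0
  'ate' -> 5
  'and' -> 0
  'dog' -> 4
  'big' -> 1

Encoded: [1, 2, 0, 5, 0, 4, 1]


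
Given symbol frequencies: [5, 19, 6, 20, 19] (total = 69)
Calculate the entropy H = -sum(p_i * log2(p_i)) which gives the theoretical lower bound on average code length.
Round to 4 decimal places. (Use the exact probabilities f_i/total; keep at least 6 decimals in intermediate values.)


Per-symbol terms -p_i * log2(p_i) with p_i = f_i/69:
  p = 5/69 = 0.072464: log2(p) = -3.786596, -p*log2(p) = 0.274391
  p = 19/69 = 0.275362: log2(p) = -1.860597, -p*log2(p) = 0.512338
  p = 6/69 = 0.086957: log2(p) = -3.523562, -p*log2(p) = 0.306397
  p = 20/69 = 0.289855: log2(p) = -1.786596, -p*log2(p) = 0.517854
  p = 19/69 = 0.275362: log2(p) = -1.860597, -p*log2(p) = 0.512338
H = 0.274391 + 0.512338 + 0.306397 + 0.517854 + 0.512338 = 2.123318

H = 2.1233 bits/symbol


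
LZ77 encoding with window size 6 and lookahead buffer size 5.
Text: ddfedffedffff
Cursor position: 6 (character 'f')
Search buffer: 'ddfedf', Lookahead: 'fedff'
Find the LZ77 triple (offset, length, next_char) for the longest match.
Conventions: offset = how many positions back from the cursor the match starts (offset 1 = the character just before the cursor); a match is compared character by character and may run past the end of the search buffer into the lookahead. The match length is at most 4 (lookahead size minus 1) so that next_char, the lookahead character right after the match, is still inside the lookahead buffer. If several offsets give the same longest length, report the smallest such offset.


Try each offset into the search buffer:
  offset=1 (pos 5, char 'f'): match length 1
  offset=2 (pos 4, char 'd'): match length 0
  offset=3 (pos 3, char 'e'): match length 0
  offset=4 (pos 2, char 'f'): match length 4
  offset=5 (pos 1, char 'd'): match length 0
  offset=6 (pos 0, char 'd'): match length 0
Longest match has length 4 at offset 4.
next_char = character at position 6 + 4 = 10 -> 'f'

Best match: offset=4, length=4 (matching 'fedf' starting at position 2)
LZ77 triple: (4, 4, 'f')


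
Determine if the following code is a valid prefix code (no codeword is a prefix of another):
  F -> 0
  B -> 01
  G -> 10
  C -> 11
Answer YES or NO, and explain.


Checking each pair (does one codeword prefix another?):
  F='0' vs B='01': prefix -- VIOLATION

NO -- this is NOT a valid prefix code. F (0) is a prefix of B (01).


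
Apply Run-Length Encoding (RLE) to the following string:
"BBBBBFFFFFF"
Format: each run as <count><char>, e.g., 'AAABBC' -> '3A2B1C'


Scanning runs left to right:
  i=0: run of 'B' x 5 -> '5B'
  i=5: run of 'F' x 6 -> '6F'

RLE = 5B6F


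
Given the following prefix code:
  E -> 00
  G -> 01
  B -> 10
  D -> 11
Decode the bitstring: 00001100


Decoding step by step:
Bits 00 -> E
Bits 00 -> E
Bits 11 -> D
Bits 00 -> E


Decoded message: EEDE


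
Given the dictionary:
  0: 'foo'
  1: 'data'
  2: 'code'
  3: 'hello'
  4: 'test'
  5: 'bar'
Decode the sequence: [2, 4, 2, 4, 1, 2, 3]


Look up each index in the dictionary:
  2 -> 'code'
  4 -> 'test'
  2 -> 'code'
  4 -> 'test'
  1 -> 'data'
  2 -> 'code'
  3 -> 'hello'

Decoded: "code test code test data code hello"


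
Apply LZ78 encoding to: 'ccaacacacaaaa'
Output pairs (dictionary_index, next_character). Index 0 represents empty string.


LZ78 encoding steps:
Dictionary: {0: ''}
Step 1: w='' (idx 0), next='c' -> output (0, 'c'), add 'c' as idx 1
Step 2: w='c' (idx 1), next='a' -> output (1, 'a'), add 'ca' as idx 2
Step 3: w='' (idx 0), next='a' -> output (0, 'a'), add 'a' as idx 3
Step 4: w='ca' (idx 2), next='c' -> output (2, 'c'), add 'cac' as idx 4
Step 5: w='a' (idx 3), next='c' -> output (3, 'c'), add 'ac' as idx 5
Step 6: w='a' (idx 3), next='a' -> output (3, 'a'), add 'aa' as idx 6
Step 7: w='aa' (idx 6), end of input -> output (6, '')


Encoded: [(0, 'c'), (1, 'a'), (0, 'a'), (2, 'c'), (3, 'c'), (3, 'a'), (6, '')]


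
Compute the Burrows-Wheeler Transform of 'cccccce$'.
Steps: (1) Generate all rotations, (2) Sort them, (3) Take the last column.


Rotations (sorted):
  0: $cccccce -> last char: e
  1: cccccce$ -> last char: $
  2: ccccce$c -> last char: c
  3: cccce$cc -> last char: c
  4: ccce$ccc -> last char: c
  5: cce$cccc -> last char: c
  6: ce$ccccc -> last char: c
  7: e$cccccc -> last char: c


BWT = e$cccccc


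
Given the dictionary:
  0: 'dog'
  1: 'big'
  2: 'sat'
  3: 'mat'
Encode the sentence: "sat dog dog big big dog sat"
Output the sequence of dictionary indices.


Look up each word in the dictionary:
  'sat' -> 2
  'dog' -> 0
  'dog' -> 0
  'big' -> 1
  'big' -> 1
  'dog' -> 0
  'sat' -> 2

Encoded: [2, 0, 0, 1, 1, 0, 2]


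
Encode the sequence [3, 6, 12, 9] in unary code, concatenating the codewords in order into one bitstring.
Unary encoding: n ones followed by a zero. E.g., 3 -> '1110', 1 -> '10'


Encode each number as n ones followed by a terminating 0:
  3 -> 1110 (4 bits)
  6 -> 1111110 (7 bits)
  12 -> 1111111111110 (13 bits)
  9 -> 1111111110 (10 bits)
Total length = 4 + 7 + 13 + 10 = 34 bits.

Unary([3, 6, 12, 9]) = 1110111111011111111111101111111110 (34 bits)


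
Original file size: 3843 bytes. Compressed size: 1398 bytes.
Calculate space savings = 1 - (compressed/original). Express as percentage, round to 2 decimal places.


ratio = compressed/original = 1398/3843 = 0.363778
savings = 1 - ratio = 1 - 0.363778 = 0.636222
as a percentage: 0.636222 * 100 = 63.62%

Space savings = 1 - 1398/3843 = 63.62%


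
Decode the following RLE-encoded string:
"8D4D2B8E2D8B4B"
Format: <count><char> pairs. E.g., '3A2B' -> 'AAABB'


Expanding each <count><char> pair:
  8D -> 'DDDDDDDD'
  4D -> 'DDDD'
  2B -> 'BB'
  8E -> 'EEEEEEEE'
  2D -> 'DD'
  8B -> 'BBBBBBBB'
  4B -> 'BBBB'

Decoded = DDDDDDDDDDDDBBEEEEEEEEDDBBBBBBBBBBBB


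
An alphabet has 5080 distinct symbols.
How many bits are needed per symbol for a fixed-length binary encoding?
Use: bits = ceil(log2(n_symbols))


log2(5080) = 12.3106
Bracket: 2^12 = 4096 < 5080 <= 2^13 = 8192
So ceil(log2(5080)) = 13

bits = ceil(log2(5080)) = ceil(12.3106) = 13 bits


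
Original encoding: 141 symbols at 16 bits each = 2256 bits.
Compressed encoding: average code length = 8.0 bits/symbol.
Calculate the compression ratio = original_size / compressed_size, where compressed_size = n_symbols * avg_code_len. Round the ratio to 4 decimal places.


original_size = n_symbols * orig_bits = 141 * 16 = 2256 bits
compressed_size = n_symbols * avg_code_len = 141 * 8.0 = 1128.0 bits
ratio = original_size / compressed_size = 2256 / 1128.0 = 2.0

Compression ratio = 2.0


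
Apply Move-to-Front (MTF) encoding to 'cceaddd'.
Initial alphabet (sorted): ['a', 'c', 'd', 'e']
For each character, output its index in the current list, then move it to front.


MTF encoding:
'c': index 1 in ['a', 'c', 'd', 'e'] -> ['c', 'a', 'd', 'e']
'c': index 0 in ['c', 'a', 'd', 'e'] -> ['c', 'a', 'd', 'e']
'e': index 3 in ['c', 'a', 'd', 'e'] -> ['e', 'c', 'a', 'd']
'a': index 2 in ['e', 'c', 'a', 'd'] -> ['a', 'e', 'c', 'd']
'd': index 3 in ['a', 'e', 'c', 'd'] -> ['d', 'a', 'e', 'c']
'd': index 0 in ['d', 'a', 'e', 'c'] -> ['d', 'a', 'e', 'c']
'd': index 0 in ['d', 'a', 'e', 'c'] -> ['d', 'a', 'e', 'c']


Output: [1, 0, 3, 2, 3, 0, 0]


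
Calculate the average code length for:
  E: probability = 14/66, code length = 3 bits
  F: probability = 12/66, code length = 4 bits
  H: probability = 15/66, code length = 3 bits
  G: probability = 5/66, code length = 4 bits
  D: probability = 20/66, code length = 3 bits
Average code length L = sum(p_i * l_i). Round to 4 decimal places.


Weighted contributions p_i * l_i:
  E: (14/66) * 3 = 42/66
  F: (12/66) * 4 = 48/66
  H: (15/66) * 3 = 45/66
  G: (5/66) * 4 = 20/66
  D: (20/66) * 3 = 60/66
Sum = (42 + 48 + 45 + 20 + 60)/66 = 215/66

L = 215/66 = 3.2576 bits/symbol


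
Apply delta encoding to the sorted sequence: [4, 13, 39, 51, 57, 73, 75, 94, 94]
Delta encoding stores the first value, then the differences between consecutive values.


First value: 4
Deltas:
  13 - 4 = 9
  39 - 13 = 26
  51 - 39 = 12
  57 - 51 = 6
  73 - 57 = 16
  75 - 73 = 2
  94 - 75 = 19
  94 - 94 = 0


Delta encoded: [4, 9, 26, 12, 6, 16, 2, 19, 0]


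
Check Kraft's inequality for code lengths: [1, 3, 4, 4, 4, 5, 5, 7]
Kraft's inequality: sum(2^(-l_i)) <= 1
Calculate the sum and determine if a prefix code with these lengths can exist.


Sum = 2^(-1) + 2^(-3) + 2^(-4) + 2^(-4) + 2^(-4) + 2^(-5) + 2^(-5) + 2^(-7)
    = 0.5 + 0.125 + 0.0625 + 0.0625 + 0.0625 + 0.03125 + 0.03125 + 0.0078125
    = 113/128 = 0.8828125
Since 0.8828125 <= 1, Kraft's inequality IS satisfied.
A prefix code with these lengths CAN exist.

Kraft sum = 0.8828125. Satisfied.


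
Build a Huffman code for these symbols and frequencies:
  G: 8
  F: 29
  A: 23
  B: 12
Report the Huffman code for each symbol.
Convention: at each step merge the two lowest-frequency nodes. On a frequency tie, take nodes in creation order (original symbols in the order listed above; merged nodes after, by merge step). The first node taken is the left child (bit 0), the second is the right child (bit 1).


Huffman tree construction:
Step 1: Merge G(8) + B(12) = 20
Step 2: Merge (G+B)(20) + A(23) = 43
Step 3: Merge F(29) + ((G+B)+A)(43) = 72
Read each symbol's code off the tree from the root (left child = 0, right child = 1).

Codes:
  G: 100 (length 3)
  F: 0 (length 1)
  A: 11 (length 2)
  B: 101 (length 3)
Average code length: 135/72 = 1.8750 bits/symbol


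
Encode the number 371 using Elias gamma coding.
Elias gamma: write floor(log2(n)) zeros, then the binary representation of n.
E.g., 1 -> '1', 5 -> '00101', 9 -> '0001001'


num_bits = floor(log2(371)) + 1 = 9
leading_zeros = num_bits - 1 = 8
binary(371) = 101110011

Elias gamma(371) = '00000000' + '101110011' = 00000000101110011 (17 bits)


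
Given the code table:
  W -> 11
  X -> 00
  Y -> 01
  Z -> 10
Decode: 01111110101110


Decoding:
01 -> Y
11 -> W
11 -> W
10 -> Z
10 -> Z
11 -> W
10 -> Z


Result: YWWZZWZ


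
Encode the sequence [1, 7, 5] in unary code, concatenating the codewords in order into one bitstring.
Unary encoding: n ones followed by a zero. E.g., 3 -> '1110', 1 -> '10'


Encode each number as n ones followed by a terminating 0:
  1 -> 10 (2 bits)
  7 -> 11111110 (8 bits)
  5 -> 111110 (6 bits)
Total length = 2 + 8 + 6 = 16 bits.

Unary([1, 7, 5]) = 1011111110111110 (16 bits)


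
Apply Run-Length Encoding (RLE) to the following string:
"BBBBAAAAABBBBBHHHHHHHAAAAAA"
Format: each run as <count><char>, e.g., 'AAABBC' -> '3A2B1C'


Scanning runs left to right:
  i=0: run of 'B' x 4 -> '4B'
  i=4: run of 'A' x 5 -> '5A'
  i=9: run of 'B' x 5 -> '5B'
  i=14: run of 'H' x 7 -> '7H'
  i=21: run of 'A' x 6 -> '6A'

RLE = 4B5A5B7H6A


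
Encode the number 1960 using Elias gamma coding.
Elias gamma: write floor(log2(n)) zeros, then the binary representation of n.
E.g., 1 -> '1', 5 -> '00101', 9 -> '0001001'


num_bits = floor(log2(1960)) + 1 = 11
leading_zeros = num_bits - 1 = 10
binary(1960) = 11110101000

Elias gamma(1960) = '0000000000' + '11110101000' = 000000000011110101000 (21 bits)


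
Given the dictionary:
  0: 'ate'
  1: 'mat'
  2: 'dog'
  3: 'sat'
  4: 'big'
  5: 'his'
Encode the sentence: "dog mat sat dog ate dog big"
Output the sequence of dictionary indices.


Look up each word in the dictionary:
  'dog' -> 2
  'mat' -> 1
  'sat' -> 3
  'dog' -> 2
  'ate' -> 0
  'dog' -> 2
  'big' -> 4

Encoded: [2, 1, 3, 2, 0, 2, 4]


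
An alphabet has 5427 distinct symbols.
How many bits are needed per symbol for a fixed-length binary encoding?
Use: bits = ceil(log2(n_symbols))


log2(5427) = 12.4059
Bracket: 2^12 = 4096 < 5427 <= 2^13 = 8192
So ceil(log2(5427)) = 13

bits = ceil(log2(5427)) = ceil(12.4059) = 13 bits


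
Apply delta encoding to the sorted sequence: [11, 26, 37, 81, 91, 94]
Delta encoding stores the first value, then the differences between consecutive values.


First value: 11
Deltas:
  26 - 11 = 15
  37 - 26 = 11
  81 - 37 = 44
  91 - 81 = 10
  94 - 91 = 3


Delta encoded: [11, 15, 11, 44, 10, 3]


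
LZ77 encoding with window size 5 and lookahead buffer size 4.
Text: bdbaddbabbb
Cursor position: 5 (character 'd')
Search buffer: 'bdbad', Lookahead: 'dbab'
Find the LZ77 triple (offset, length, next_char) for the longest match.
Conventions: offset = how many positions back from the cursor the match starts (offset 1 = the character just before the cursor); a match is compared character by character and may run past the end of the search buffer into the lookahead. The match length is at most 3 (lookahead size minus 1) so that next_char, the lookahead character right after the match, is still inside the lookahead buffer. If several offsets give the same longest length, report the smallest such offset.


Try each offset into the search buffer:
  offset=1 (pos 4, char 'd'): match length 1
  offset=2 (pos 3, char 'a'): match length 0
  offset=3 (pos 2, char 'b'): match length 0
  offset=4 (pos 1, char 'd'): match length 3
  offset=5 (pos 0, char 'b'): match length 0
Longest match has length 3 at offset 4.
next_char = character at position 5 + 3 = 8 -> 'b'

Best match: offset=4, length=3 (matching 'dba' starting at position 1)
LZ77 triple: (4, 3, 'b')


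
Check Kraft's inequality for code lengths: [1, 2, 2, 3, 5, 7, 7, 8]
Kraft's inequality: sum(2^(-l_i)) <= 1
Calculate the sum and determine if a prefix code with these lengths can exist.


Sum = 2^(-1) + 2^(-2) + 2^(-2) + 2^(-3) + 2^(-5) + 2^(-7) + 2^(-7) + 2^(-8)
    = 0.5 + 0.25 + 0.25 + 0.125 + 0.03125 + 0.0078125 + 0.0078125 + 0.00390625
    = 301/256 = 1.17578125
Since 1.17578125 > 1, Kraft's inequality is NOT satisfied.
A prefix code with these lengths CANNOT exist.

Kraft sum = 1.17578125. Not satisfied.


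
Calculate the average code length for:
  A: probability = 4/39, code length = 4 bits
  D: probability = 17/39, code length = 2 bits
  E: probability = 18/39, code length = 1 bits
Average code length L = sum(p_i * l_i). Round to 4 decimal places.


Weighted contributions p_i * l_i:
  A: (4/39) * 4 = 16/39
  D: (17/39) * 2 = 34/39
  E: (18/39) * 1 = 18/39
Sum = (16 + 34 + 18)/39 = 68/39

L = 68/39 = 1.7436 bits/symbol


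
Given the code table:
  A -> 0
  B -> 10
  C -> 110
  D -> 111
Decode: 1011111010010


Decoding:
10 -> B
111 -> D
110 -> C
10 -> B
0 -> A
10 -> B


Result: BDCBAB


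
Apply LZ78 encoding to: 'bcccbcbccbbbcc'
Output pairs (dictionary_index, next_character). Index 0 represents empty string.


LZ78 encoding steps:
Dictionary: {0: ''}
Step 1: w='' (idx 0), next='b' -> output (0, 'b'), add 'b' as idx 1
Step 2: w='' (idx 0), next='c' -> output (0, 'c'), add 'c' as idx 2
Step 3: w='c' (idx 2), next='c' -> output (2, 'c'), add 'cc' as idx 3
Step 4: w='b' (idx 1), next='c' -> output (1, 'c'), add 'bc' as idx 4
Step 5: w='bc' (idx 4), next='c' -> output (4, 'c'), add 'bcc' as idx 5
Step 6: w='b' (idx 1), next='b' -> output (1, 'b'), add 'bb' as idx 6
Step 7: w='bcc' (idx 5), end of input -> output (5, '')


Encoded: [(0, 'b'), (0, 'c'), (2, 'c'), (1, 'c'), (4, 'c'), (1, 'b'), (5, '')]


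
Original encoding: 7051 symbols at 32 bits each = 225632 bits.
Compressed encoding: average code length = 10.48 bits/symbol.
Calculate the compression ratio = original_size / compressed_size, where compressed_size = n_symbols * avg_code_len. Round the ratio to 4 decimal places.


original_size = n_symbols * orig_bits = 7051 * 32 = 225632 bits
compressed_size = n_symbols * avg_code_len = 7051 * 10.48 = 73894.48 bits
ratio = original_size / compressed_size = 225632 / 73894.48 = 3.0534

Compression ratio = 3.0534


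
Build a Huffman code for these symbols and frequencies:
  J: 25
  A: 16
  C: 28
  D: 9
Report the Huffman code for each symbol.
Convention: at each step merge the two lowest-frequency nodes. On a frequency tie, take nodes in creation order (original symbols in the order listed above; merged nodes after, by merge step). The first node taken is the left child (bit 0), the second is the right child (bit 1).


Huffman tree construction:
Step 1: Merge D(9) + A(16) = 25
Step 2: Merge J(25) + (D+A)(25) = 50
Step 3: Merge C(28) + (J+(D+A))(50) = 78
Read each symbol's code off the tree from the root (left child = 0, right child = 1).

Codes:
  J: 10 (length 2)
  A: 111 (length 3)
  C: 0 (length 1)
  D: 110 (length 3)
Average code length: 153/78 = 1.9615 bits/symbol


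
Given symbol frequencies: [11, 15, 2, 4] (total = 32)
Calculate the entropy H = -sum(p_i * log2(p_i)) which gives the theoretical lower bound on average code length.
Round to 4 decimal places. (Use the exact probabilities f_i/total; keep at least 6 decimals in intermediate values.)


Per-symbol terms -p_i * log2(p_i) with p_i = f_i/32:
  p = 11/32 = 0.343750: log2(p) = -1.540568, -p*log2(p) = 0.529570
  p = 15/32 = 0.468750: log2(p) = -1.093109, -p*log2(p) = 0.512395
  p = 2/32 = 0.062500: log2(p) = -4.000000, -p*log2(p) = 0.250000
  p = 4/32 = 0.125000: log2(p) = -3.000000, -p*log2(p) = 0.375000
H = 0.529570 + 0.512395 + 0.250000 + 0.375000 = 1.666965

H = 1.667 bits/symbol


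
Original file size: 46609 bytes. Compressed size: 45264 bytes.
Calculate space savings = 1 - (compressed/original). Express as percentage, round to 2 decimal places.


ratio = compressed/original = 45264/46609 = 0.971143
savings = 1 - ratio = 1 - 0.971143 = 0.028857
as a percentage: 0.028857 * 100 = 2.89%

Space savings = 1 - 45264/46609 = 2.89%


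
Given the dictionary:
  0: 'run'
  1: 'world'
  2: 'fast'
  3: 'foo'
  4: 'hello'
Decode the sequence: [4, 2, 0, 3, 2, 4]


Look up each index in the dictionary:
  4 -> 'hello'
  2 -> 'fast'
  0 -> 'run'
  3 -> 'foo'
  2 -> 'fast'
  4 -> 'hello'

Decoded: "hello fast run foo fast hello"


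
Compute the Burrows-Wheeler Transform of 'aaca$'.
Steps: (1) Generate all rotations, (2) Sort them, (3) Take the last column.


Rotations (sorted):
  0: $aaca -> last char: a
  1: a$aac -> last char: c
  2: aaca$ -> last char: $
  3: aca$a -> last char: a
  4: ca$aa -> last char: a


BWT = ac$aa


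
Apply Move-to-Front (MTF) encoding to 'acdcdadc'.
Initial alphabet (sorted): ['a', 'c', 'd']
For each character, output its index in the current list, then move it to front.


MTF encoding:
'a': index 0 in ['a', 'c', 'd'] -> ['a', 'c', 'd']
'c': index 1 in ['a', 'c', 'd'] -> ['c', 'a', 'd']
'd': index 2 in ['c', 'a', 'd'] -> ['d', 'c', 'a']
'c': index 1 in ['d', 'c', 'a'] -> ['c', 'd', 'a']
'd': index 1 in ['c', 'd', 'a'] -> ['d', 'c', 'a']
'a': index 2 in ['d', 'c', 'a'] -> ['a', 'd', 'c']
'd': index 1 in ['a', 'd', 'c'] -> ['d', 'a', 'c']
'c': index 2 in ['d', 'a', 'c'] -> ['c', 'd', 'a']


Output: [0, 1, 2, 1, 1, 2, 1, 2]


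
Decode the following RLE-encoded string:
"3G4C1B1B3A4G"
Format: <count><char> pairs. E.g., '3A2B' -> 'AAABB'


Expanding each <count><char> pair:
  3G -> 'GGG'
  4C -> 'CCCC'
  1B -> 'B'
  1B -> 'B'
  3A -> 'AAA'
  4G -> 'GGGG'

Decoded = GGGCCCCBBAAAGGGG


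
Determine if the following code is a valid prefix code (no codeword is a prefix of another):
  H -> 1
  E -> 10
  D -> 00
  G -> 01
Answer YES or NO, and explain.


Checking each pair (does one codeword prefix another?):
  H='1' vs E='10': prefix -- VIOLATION

NO -- this is NOT a valid prefix code. H (1) is a prefix of E (10).


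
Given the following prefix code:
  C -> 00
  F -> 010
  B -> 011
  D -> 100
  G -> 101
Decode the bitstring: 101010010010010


Decoding step by step:
Bits 101 -> G
Bits 010 -> F
Bits 010 -> F
Bits 010 -> F
Bits 010 -> F


Decoded message: GFFFF


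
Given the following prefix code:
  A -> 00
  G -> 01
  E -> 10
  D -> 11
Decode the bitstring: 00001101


Decoding step by step:
Bits 00 -> A
Bits 00 -> A
Bits 11 -> D
Bits 01 -> G


Decoded message: AADG


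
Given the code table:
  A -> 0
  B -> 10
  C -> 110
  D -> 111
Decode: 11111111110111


Decoding:
111 -> D
111 -> D
111 -> D
10 -> B
111 -> D


Result: DDDBD


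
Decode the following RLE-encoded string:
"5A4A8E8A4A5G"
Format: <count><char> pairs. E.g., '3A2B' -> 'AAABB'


Expanding each <count><char> pair:
  5A -> 'AAAAA'
  4A -> 'AAAA'
  8E -> 'EEEEEEEE'
  8A -> 'AAAAAAAA'
  4A -> 'AAAA'
  5G -> 'GGGGG'

Decoded = AAAAAAAAAEEEEEEEEAAAAAAAAAAAAGGGGG


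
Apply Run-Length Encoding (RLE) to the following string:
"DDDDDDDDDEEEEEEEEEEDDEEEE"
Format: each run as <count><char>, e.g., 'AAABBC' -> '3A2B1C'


Scanning runs left to right:
  i=0: run of 'D' x 9 -> '9D'
  i=9: run of 'E' x 10 -> '10E'
  i=19: run of 'D' x 2 -> '2D'
  i=21: run of 'E' x 4 -> '4E'

RLE = 9D10E2D4E


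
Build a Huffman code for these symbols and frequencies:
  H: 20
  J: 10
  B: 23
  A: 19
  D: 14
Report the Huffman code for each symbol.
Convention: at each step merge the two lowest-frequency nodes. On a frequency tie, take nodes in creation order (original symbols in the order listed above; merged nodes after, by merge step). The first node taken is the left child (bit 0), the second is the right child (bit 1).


Huffman tree construction:
Step 1: Merge J(10) + D(14) = 24
Step 2: Merge A(19) + H(20) = 39
Step 3: Merge B(23) + (J+D)(24) = 47
Step 4: Merge (A+H)(39) + (B+(J+D))(47) = 86
Read each symbol's code off the tree from the root (left child = 0, right child = 1).

Codes:
  H: 01 (length 2)
  J: 110 (length 3)
  B: 10 (length 2)
  A: 00 (length 2)
  D: 111 (length 3)
Average code length: 196/86 = 2.2791 bits/symbol
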